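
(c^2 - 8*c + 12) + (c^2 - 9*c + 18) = 2*c^2 - 17*c + 30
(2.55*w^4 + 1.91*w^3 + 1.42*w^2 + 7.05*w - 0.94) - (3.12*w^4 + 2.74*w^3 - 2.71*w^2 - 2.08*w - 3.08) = -0.57*w^4 - 0.83*w^3 + 4.13*w^2 + 9.13*w + 2.14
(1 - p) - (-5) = 6 - p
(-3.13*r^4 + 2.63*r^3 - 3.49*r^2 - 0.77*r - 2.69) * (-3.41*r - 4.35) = 10.6733*r^5 + 4.6472*r^4 + 0.460400000000003*r^3 + 17.8072*r^2 + 12.5224*r + 11.7015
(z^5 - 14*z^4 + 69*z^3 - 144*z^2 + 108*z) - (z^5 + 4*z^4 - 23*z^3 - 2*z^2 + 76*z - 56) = -18*z^4 + 92*z^3 - 142*z^2 + 32*z + 56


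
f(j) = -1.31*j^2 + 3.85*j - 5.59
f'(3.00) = -4.01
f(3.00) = -5.83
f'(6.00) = -11.87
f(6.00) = -29.65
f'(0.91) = 1.47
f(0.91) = -3.17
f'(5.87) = -11.53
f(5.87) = -28.13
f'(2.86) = -3.64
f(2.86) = -5.29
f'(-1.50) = 7.78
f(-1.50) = -14.31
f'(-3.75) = 13.68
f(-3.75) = -38.45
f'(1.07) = 1.05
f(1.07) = -2.97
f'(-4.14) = 14.70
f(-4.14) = -43.98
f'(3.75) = -5.98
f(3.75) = -9.57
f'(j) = 3.85 - 2.62*j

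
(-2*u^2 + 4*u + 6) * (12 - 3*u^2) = 6*u^4 - 12*u^3 - 42*u^2 + 48*u + 72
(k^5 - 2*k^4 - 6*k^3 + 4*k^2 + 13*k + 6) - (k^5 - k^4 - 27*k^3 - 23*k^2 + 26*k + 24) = -k^4 + 21*k^3 + 27*k^2 - 13*k - 18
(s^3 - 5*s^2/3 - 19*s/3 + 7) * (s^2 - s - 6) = s^5 - 8*s^4/3 - 32*s^3/3 + 70*s^2/3 + 31*s - 42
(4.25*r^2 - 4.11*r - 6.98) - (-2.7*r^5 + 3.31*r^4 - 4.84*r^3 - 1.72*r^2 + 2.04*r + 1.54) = 2.7*r^5 - 3.31*r^4 + 4.84*r^3 + 5.97*r^2 - 6.15*r - 8.52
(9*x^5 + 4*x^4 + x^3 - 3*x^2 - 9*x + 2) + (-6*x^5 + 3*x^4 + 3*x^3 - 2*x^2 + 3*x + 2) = 3*x^5 + 7*x^4 + 4*x^3 - 5*x^2 - 6*x + 4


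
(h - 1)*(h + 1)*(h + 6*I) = h^3 + 6*I*h^2 - h - 6*I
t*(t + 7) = t^2 + 7*t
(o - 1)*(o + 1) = o^2 - 1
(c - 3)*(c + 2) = c^2 - c - 6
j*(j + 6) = j^2 + 6*j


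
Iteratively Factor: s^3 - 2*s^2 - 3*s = (s - 3)*(s^2 + s) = (s - 3)*(s + 1)*(s)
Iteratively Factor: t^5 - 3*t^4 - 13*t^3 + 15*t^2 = (t)*(t^4 - 3*t^3 - 13*t^2 + 15*t) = t*(t + 3)*(t^3 - 6*t^2 + 5*t) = t*(t - 1)*(t + 3)*(t^2 - 5*t) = t*(t - 5)*(t - 1)*(t + 3)*(t)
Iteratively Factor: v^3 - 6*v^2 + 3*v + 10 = (v + 1)*(v^2 - 7*v + 10) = (v - 2)*(v + 1)*(v - 5)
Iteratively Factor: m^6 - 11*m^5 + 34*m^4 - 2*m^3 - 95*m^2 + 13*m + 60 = (m - 4)*(m^5 - 7*m^4 + 6*m^3 + 22*m^2 - 7*m - 15) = (m - 5)*(m - 4)*(m^4 - 2*m^3 - 4*m^2 + 2*m + 3) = (m - 5)*(m - 4)*(m - 3)*(m^3 + m^2 - m - 1) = (m - 5)*(m - 4)*(m - 3)*(m + 1)*(m^2 - 1) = (m - 5)*(m - 4)*(m - 3)*(m - 1)*(m + 1)*(m + 1)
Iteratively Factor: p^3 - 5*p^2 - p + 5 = (p - 1)*(p^2 - 4*p - 5) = (p - 5)*(p - 1)*(p + 1)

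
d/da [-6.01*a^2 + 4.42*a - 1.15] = 4.42 - 12.02*a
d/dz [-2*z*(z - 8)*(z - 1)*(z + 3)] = -8*z^3 + 36*z^2 + 76*z - 48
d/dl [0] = 0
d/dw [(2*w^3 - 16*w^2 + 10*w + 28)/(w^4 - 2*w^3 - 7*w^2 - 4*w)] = 2*(-w^4 + 18*w^3 - 73*w^2 + 84*w + 56)/(w^2*(w^4 - 6*w^3 + w^2 + 24*w + 16))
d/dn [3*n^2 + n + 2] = 6*n + 1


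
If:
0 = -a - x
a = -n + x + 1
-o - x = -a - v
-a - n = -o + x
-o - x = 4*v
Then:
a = 5/19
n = 9/19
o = 9/19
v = -1/19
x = -5/19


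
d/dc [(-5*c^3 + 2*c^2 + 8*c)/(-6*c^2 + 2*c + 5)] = (30*c^4 - 20*c^3 - 23*c^2 + 20*c + 40)/(36*c^4 - 24*c^3 - 56*c^2 + 20*c + 25)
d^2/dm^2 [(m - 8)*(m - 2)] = 2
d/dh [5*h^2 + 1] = 10*h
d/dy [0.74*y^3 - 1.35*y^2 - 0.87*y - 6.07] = 2.22*y^2 - 2.7*y - 0.87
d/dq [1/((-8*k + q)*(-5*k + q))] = (13*k - 2*q)/((5*k - q)^2*(8*k - q)^2)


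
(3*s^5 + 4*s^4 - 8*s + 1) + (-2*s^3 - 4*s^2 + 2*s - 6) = 3*s^5 + 4*s^4 - 2*s^3 - 4*s^2 - 6*s - 5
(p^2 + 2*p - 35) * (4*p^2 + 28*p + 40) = 4*p^4 + 36*p^3 - 44*p^2 - 900*p - 1400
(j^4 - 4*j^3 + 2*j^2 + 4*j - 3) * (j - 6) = j^5 - 10*j^4 + 26*j^3 - 8*j^2 - 27*j + 18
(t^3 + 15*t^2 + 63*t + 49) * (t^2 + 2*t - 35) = t^5 + 17*t^4 + 58*t^3 - 350*t^2 - 2107*t - 1715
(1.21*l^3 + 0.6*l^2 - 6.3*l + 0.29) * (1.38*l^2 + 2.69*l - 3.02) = 1.6698*l^5 + 4.0829*l^4 - 10.7342*l^3 - 18.3588*l^2 + 19.8061*l - 0.8758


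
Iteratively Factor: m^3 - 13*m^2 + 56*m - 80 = (m - 4)*(m^2 - 9*m + 20) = (m - 4)^2*(m - 5)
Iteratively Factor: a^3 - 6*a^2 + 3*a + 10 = (a + 1)*(a^2 - 7*a + 10) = (a - 5)*(a + 1)*(a - 2)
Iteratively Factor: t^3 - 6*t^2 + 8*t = (t - 2)*(t^2 - 4*t) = t*(t - 2)*(t - 4)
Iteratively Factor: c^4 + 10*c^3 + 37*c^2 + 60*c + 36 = (c + 3)*(c^3 + 7*c^2 + 16*c + 12) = (c + 2)*(c + 3)*(c^2 + 5*c + 6) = (c + 2)^2*(c + 3)*(c + 3)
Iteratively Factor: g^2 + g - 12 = (g - 3)*(g + 4)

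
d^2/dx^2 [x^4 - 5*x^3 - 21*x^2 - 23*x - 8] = 12*x^2 - 30*x - 42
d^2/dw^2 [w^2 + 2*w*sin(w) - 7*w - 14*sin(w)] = -2*w*sin(w) + 14*sin(w) + 4*cos(w) + 2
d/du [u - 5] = 1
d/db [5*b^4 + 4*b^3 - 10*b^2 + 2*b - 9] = 20*b^3 + 12*b^2 - 20*b + 2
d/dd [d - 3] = 1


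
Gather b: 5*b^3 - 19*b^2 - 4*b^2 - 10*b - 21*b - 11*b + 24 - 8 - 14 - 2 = 5*b^3 - 23*b^2 - 42*b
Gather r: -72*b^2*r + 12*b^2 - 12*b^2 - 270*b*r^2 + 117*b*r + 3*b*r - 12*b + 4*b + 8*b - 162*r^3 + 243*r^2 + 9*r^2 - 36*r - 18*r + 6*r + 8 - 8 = -162*r^3 + r^2*(252 - 270*b) + r*(-72*b^2 + 120*b - 48)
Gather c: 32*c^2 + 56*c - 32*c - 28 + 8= 32*c^2 + 24*c - 20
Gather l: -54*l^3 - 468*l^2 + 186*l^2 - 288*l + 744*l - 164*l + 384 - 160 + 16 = -54*l^3 - 282*l^2 + 292*l + 240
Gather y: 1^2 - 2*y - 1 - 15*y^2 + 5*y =-15*y^2 + 3*y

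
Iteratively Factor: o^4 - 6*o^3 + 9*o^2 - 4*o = (o - 1)*(o^3 - 5*o^2 + 4*o) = (o - 1)^2*(o^2 - 4*o) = (o - 4)*(o - 1)^2*(o)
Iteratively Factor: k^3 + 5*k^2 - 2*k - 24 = (k + 3)*(k^2 + 2*k - 8) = (k + 3)*(k + 4)*(k - 2)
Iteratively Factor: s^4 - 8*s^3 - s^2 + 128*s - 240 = (s - 5)*(s^3 - 3*s^2 - 16*s + 48) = (s - 5)*(s - 3)*(s^2 - 16) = (s - 5)*(s - 4)*(s - 3)*(s + 4)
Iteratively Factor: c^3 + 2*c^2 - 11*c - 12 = (c - 3)*(c^2 + 5*c + 4) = (c - 3)*(c + 4)*(c + 1)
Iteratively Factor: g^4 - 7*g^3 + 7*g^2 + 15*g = (g + 1)*(g^3 - 8*g^2 + 15*g) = (g - 3)*(g + 1)*(g^2 - 5*g) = g*(g - 3)*(g + 1)*(g - 5)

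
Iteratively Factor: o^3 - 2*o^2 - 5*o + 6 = (o - 3)*(o^2 + o - 2) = (o - 3)*(o + 2)*(o - 1)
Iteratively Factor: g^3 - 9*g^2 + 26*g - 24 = (g - 2)*(g^2 - 7*g + 12) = (g - 4)*(g - 2)*(g - 3)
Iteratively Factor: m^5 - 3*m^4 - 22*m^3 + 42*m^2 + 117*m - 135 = (m - 3)*(m^4 - 22*m^2 - 24*m + 45) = (m - 5)*(m - 3)*(m^3 + 5*m^2 + 3*m - 9) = (m - 5)*(m - 3)*(m + 3)*(m^2 + 2*m - 3) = (m - 5)*(m - 3)*(m + 3)^2*(m - 1)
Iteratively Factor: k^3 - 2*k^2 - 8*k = (k)*(k^2 - 2*k - 8) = k*(k + 2)*(k - 4)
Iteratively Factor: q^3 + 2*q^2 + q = (q)*(q^2 + 2*q + 1) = q*(q + 1)*(q + 1)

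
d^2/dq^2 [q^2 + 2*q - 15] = 2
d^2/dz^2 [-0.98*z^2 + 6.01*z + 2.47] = -1.96000000000000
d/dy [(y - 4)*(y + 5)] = 2*y + 1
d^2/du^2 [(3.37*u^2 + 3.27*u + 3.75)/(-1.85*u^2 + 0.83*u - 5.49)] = (-32.73242*u^3 + 128.35818*u^2 + 233.81928*u - 161.938092)/(6.331625*u^6 - 8.522025*u^5 + 60.19197*u^4 - 51.151157*u^3 + 178.623738*u^2 - 75.048849*u + 165.469149)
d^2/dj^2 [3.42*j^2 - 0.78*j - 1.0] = 6.84000000000000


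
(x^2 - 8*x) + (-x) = x^2 - 9*x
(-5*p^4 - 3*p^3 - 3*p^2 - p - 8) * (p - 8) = -5*p^5 + 37*p^4 + 21*p^3 + 23*p^2 + 64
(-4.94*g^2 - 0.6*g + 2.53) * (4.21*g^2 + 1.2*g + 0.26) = -20.7974*g^4 - 8.454*g^3 + 8.6469*g^2 + 2.88*g + 0.6578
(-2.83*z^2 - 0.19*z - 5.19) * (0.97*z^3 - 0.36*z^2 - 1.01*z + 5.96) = -2.7451*z^5 + 0.8345*z^4 - 2.1076*z^3 - 14.8065*z^2 + 4.1095*z - 30.9324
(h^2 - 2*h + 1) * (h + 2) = h^3 - 3*h + 2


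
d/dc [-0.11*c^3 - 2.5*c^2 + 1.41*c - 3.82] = -0.33*c^2 - 5.0*c + 1.41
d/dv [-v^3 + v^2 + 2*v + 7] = -3*v^2 + 2*v + 2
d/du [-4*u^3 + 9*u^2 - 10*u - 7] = -12*u^2 + 18*u - 10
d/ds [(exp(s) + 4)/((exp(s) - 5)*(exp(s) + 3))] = (-exp(2*s) - 8*exp(s) - 7)*exp(s)/(exp(4*s) - 4*exp(3*s) - 26*exp(2*s) + 60*exp(s) + 225)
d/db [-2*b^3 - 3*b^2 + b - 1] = -6*b^2 - 6*b + 1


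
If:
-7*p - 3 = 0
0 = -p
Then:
No Solution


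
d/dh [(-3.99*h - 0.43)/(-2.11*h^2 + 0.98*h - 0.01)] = (-8.4189*h^2 - 1.8146*h + 0.4613)/(4.4521*h^4 - 4.1356*h^3 + 1.0026*h^2 - 0.0196*h + 0.0001)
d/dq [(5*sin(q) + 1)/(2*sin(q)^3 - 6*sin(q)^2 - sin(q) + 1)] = (-20*sin(q)^3 + 24*sin(q)^2 + 12*sin(q) + 6)*cos(q)/(2*sin(q)^3 - 6*sin(q)^2 - sin(q) + 1)^2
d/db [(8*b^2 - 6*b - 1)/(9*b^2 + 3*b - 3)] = (26*b^2 - 10*b + 7)/(3*(9*b^4 + 6*b^3 - 5*b^2 - 2*b + 1))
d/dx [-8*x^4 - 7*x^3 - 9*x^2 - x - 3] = -32*x^3 - 21*x^2 - 18*x - 1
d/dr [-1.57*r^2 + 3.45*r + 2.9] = 3.45 - 3.14*r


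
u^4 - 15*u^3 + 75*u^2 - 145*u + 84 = (u - 7)*(u - 4)*(u - 3)*(u - 1)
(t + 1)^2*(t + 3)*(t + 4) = t^4 + 9*t^3 + 27*t^2 + 31*t + 12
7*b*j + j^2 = j*(7*b + j)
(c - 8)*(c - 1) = c^2 - 9*c + 8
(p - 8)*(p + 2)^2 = p^3 - 4*p^2 - 28*p - 32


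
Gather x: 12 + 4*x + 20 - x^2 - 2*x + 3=-x^2 + 2*x + 35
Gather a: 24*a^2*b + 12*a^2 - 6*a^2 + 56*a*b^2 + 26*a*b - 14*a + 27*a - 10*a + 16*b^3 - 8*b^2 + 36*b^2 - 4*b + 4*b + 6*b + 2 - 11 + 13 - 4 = a^2*(24*b + 6) + a*(56*b^2 + 26*b + 3) + 16*b^3 + 28*b^2 + 6*b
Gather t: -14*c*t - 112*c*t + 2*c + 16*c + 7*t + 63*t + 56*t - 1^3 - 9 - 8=18*c + t*(126 - 126*c) - 18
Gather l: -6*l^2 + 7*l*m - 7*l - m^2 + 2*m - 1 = -6*l^2 + l*(7*m - 7) - m^2 + 2*m - 1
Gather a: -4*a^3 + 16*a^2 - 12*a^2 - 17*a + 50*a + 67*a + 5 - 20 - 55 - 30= -4*a^3 + 4*a^2 + 100*a - 100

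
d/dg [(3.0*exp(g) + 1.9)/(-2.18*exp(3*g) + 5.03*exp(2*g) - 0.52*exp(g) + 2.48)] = (13.08*exp(3*g) - 2.664*exp(2*g) - 19.114*exp(g) + 8.428)*exp(g)/(4.7524*exp(6*g) - 21.9308*exp(5*g) + 27.5681*exp(4*g) - 16.044*exp(3*g) + 25.2192*exp(2*g) - 2.5792*exp(g) + 6.1504)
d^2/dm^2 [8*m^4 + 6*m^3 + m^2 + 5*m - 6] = 96*m^2 + 36*m + 2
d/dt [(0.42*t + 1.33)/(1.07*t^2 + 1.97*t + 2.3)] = (0.4494*t^2 + 0.8274*t - (0.42*t + 1.33)*(2.14*t + 1.97) + 0.966)/(1.07*t^2 + 1.97*t + 2.3)^2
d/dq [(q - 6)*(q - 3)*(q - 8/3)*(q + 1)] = 4*q^3 - 32*q^2 + 182*q/3 - 6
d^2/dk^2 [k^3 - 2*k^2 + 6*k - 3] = 6*k - 4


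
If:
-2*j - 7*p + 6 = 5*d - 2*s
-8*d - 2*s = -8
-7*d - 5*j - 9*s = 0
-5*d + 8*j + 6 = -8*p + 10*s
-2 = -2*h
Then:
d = 414/373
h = 1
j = -1422/1865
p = 292/1865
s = -164/373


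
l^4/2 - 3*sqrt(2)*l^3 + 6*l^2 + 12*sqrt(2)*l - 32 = (l/2 + 1)*(l - 2)*(l - 4*sqrt(2))*(l - 2*sqrt(2))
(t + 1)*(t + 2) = t^2 + 3*t + 2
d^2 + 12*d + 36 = (d + 6)^2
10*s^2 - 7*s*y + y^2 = (-5*s + y)*(-2*s + y)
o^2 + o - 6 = (o - 2)*(o + 3)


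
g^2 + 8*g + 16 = (g + 4)^2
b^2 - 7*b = b*(b - 7)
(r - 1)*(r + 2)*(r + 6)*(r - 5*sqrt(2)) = r^4 - 5*sqrt(2)*r^3 + 7*r^3 - 35*sqrt(2)*r^2 + 4*r^2 - 20*sqrt(2)*r - 12*r + 60*sqrt(2)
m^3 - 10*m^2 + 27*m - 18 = (m - 6)*(m - 3)*(m - 1)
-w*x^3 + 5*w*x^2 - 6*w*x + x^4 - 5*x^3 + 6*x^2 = x*(-w + x)*(x - 3)*(x - 2)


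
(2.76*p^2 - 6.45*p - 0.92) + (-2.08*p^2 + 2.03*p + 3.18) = 0.68*p^2 - 4.42*p + 2.26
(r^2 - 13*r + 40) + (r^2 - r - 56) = 2*r^2 - 14*r - 16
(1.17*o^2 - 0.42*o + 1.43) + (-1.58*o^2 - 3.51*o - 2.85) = -0.41*o^2 - 3.93*o - 1.42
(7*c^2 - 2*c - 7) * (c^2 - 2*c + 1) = 7*c^4 - 16*c^3 + 4*c^2 + 12*c - 7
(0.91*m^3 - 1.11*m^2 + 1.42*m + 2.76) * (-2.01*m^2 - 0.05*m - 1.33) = -1.8291*m^5 + 2.1856*m^4 - 4.009*m^3 - 4.1423*m^2 - 2.0266*m - 3.6708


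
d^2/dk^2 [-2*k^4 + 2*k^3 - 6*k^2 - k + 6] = -24*k^2 + 12*k - 12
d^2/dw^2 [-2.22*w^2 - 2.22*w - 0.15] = -4.44000000000000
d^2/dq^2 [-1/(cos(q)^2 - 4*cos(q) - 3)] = 2*(-2*sin(q)^4 - 6*sin(q)^2*cos(q) + 15*sin(q)^2 + 6)/(sin(q)^2 + 4*cos(q) + 2)^3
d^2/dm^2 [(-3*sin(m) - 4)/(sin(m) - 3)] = 13*(sin(m)^2 + 3*sin(m) - 2)/(sin(m) - 3)^3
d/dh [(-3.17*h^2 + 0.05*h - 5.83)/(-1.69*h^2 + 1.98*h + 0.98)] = (-6.1921*h^2 - 25.9186*h + 11.5924)/(2.8561*h^4 - 6.6924*h^3 + 0.608*h^2 + 3.8808*h + 0.9604)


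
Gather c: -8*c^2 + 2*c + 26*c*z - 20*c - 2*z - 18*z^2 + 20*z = -8*c^2 + c*(26*z - 18) - 18*z^2 + 18*z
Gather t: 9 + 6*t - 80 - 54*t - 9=-48*t - 80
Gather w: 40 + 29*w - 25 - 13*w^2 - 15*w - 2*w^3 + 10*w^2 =-2*w^3 - 3*w^2 + 14*w + 15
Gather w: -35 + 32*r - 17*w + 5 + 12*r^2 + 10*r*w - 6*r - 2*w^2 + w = 12*r^2 + 26*r - 2*w^2 + w*(10*r - 16) - 30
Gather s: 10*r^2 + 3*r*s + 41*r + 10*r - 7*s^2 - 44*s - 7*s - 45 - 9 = 10*r^2 + 51*r - 7*s^2 + s*(3*r - 51) - 54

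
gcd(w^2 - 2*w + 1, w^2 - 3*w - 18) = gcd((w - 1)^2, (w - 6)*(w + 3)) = 1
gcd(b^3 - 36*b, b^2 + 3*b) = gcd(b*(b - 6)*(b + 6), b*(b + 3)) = b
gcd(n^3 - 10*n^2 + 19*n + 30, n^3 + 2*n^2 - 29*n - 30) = n^2 - 4*n - 5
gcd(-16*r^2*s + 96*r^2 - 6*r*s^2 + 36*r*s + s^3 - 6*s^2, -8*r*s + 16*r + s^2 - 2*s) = 8*r - s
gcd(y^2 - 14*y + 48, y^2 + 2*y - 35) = 1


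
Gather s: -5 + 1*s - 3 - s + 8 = 0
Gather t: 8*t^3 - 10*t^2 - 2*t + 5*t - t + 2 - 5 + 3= 8*t^3 - 10*t^2 + 2*t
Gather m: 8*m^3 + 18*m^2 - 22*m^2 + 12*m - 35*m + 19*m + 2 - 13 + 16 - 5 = 8*m^3 - 4*m^2 - 4*m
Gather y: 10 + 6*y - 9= 6*y + 1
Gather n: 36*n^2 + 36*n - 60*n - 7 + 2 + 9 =36*n^2 - 24*n + 4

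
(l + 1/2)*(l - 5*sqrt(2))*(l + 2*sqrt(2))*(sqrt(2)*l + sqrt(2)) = sqrt(2)*l^4 - 6*l^3 + 3*sqrt(2)*l^3/2 - 39*sqrt(2)*l^2/2 - 9*l^2 - 30*sqrt(2)*l - 3*l - 10*sqrt(2)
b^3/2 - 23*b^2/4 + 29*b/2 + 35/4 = (b/2 + 1/4)*(b - 7)*(b - 5)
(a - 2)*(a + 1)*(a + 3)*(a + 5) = a^4 + 7*a^3 + 5*a^2 - 31*a - 30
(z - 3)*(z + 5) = z^2 + 2*z - 15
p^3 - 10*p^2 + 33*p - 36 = (p - 4)*(p - 3)^2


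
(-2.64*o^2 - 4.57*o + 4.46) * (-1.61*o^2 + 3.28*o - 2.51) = 4.2504*o^4 - 1.3015*o^3 - 15.5438*o^2 + 26.0995*o - 11.1946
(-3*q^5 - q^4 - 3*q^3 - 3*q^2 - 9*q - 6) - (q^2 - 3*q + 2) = -3*q^5 - q^4 - 3*q^3 - 4*q^2 - 6*q - 8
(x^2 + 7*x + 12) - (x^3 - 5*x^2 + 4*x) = -x^3 + 6*x^2 + 3*x + 12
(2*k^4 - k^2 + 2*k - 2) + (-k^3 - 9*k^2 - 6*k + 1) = 2*k^4 - k^3 - 10*k^2 - 4*k - 1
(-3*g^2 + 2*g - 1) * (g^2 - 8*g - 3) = -3*g^4 + 26*g^3 - 8*g^2 + 2*g + 3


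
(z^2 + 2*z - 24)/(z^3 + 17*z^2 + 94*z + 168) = (z - 4)/(z^2 + 11*z + 28)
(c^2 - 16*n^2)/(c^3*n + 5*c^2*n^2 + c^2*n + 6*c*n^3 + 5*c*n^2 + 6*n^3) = (c^2 - 16*n^2)/(n*(c^3 + 5*c^2*n + c^2 + 6*c*n^2 + 5*c*n + 6*n^2))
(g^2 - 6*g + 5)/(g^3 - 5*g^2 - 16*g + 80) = (g - 1)/(g^2 - 16)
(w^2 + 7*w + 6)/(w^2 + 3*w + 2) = (w + 6)/(w + 2)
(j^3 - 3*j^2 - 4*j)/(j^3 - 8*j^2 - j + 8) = j*(j - 4)/(j^2 - 9*j + 8)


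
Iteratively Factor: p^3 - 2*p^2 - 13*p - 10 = (p - 5)*(p^2 + 3*p + 2) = (p - 5)*(p + 1)*(p + 2)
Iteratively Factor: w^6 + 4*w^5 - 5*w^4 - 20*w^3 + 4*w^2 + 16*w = (w + 2)*(w^5 + 2*w^4 - 9*w^3 - 2*w^2 + 8*w) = (w - 1)*(w + 2)*(w^4 + 3*w^3 - 6*w^2 - 8*w) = (w - 1)*(w + 2)*(w + 4)*(w^3 - w^2 - 2*w) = (w - 2)*(w - 1)*(w + 2)*(w + 4)*(w^2 + w) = (w - 2)*(w - 1)*(w + 1)*(w + 2)*(w + 4)*(w)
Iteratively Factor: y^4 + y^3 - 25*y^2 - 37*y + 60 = (y - 5)*(y^3 + 6*y^2 + 5*y - 12) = (y - 5)*(y + 4)*(y^2 + 2*y - 3) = (y - 5)*(y + 3)*(y + 4)*(y - 1)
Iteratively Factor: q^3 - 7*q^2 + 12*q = (q - 4)*(q^2 - 3*q) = (q - 4)*(q - 3)*(q)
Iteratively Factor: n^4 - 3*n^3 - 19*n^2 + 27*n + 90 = (n - 3)*(n^3 - 19*n - 30) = (n - 3)*(n + 2)*(n^2 - 2*n - 15) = (n - 5)*(n - 3)*(n + 2)*(n + 3)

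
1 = 1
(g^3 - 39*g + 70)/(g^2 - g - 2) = (g^2 + 2*g - 35)/(g + 1)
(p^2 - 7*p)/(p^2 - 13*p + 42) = p/(p - 6)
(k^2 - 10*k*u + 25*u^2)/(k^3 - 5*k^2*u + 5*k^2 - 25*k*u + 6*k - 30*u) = (k - 5*u)/(k^2 + 5*k + 6)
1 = 1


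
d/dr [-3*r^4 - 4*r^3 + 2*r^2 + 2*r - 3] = -12*r^3 - 12*r^2 + 4*r + 2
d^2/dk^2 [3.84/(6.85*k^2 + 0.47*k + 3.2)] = (-360.3648*k^2 - 24.72576*k + 3.84*(13.7*k + 0.47)*(27.4*k + 0.94) - 168.3456)/(6.85*k^2 + 0.47*k + 3.2)^3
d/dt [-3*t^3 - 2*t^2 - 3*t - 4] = -9*t^2 - 4*t - 3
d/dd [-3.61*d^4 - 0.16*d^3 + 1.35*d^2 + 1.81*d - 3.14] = -14.44*d^3 - 0.48*d^2 + 2.7*d + 1.81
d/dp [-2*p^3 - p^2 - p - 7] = -6*p^2 - 2*p - 1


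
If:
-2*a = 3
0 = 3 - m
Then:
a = -3/2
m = 3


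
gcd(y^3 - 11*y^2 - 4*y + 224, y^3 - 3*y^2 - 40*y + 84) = y - 7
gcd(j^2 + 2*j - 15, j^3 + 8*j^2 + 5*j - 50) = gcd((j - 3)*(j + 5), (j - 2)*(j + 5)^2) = j + 5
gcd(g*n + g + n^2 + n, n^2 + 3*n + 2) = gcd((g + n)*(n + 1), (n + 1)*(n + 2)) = n + 1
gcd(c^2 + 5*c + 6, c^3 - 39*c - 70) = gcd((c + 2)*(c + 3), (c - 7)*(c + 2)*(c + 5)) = c + 2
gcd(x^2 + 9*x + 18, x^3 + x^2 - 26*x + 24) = x + 6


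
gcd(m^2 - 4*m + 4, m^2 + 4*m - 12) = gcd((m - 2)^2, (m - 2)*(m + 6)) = m - 2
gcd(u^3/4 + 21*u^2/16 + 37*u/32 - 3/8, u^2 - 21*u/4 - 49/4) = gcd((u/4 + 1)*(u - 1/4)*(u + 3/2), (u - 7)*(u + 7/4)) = 1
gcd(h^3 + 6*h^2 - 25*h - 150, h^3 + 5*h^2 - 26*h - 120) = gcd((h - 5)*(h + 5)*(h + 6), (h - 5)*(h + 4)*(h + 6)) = h^2 + h - 30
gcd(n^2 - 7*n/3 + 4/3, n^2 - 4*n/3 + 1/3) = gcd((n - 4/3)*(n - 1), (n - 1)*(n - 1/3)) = n - 1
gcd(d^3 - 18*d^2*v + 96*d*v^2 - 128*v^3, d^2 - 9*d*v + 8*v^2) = -d + 8*v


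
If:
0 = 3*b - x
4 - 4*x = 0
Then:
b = 1/3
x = 1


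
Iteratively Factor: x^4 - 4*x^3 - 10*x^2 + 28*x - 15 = (x + 3)*(x^3 - 7*x^2 + 11*x - 5) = (x - 1)*(x + 3)*(x^2 - 6*x + 5) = (x - 1)^2*(x + 3)*(x - 5)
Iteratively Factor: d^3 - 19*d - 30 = (d + 2)*(d^2 - 2*d - 15) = (d - 5)*(d + 2)*(d + 3)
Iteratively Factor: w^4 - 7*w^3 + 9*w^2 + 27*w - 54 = (w - 3)*(w^3 - 4*w^2 - 3*w + 18) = (w - 3)*(w + 2)*(w^2 - 6*w + 9) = (w - 3)^2*(w + 2)*(w - 3)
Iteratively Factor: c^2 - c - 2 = (c + 1)*(c - 2)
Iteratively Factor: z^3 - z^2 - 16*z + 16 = (z - 1)*(z^2 - 16) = (z - 4)*(z - 1)*(z + 4)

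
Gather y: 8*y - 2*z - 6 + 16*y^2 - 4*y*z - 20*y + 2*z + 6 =16*y^2 + y*(-4*z - 12)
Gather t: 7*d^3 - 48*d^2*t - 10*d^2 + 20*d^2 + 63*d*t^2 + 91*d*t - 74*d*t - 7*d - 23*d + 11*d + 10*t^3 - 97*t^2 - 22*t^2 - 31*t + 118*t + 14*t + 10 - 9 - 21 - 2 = 7*d^3 + 10*d^2 - 19*d + 10*t^3 + t^2*(63*d - 119) + t*(-48*d^2 + 17*d + 101) - 22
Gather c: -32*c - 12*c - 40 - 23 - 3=-44*c - 66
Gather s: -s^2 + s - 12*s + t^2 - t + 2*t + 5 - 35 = -s^2 - 11*s + t^2 + t - 30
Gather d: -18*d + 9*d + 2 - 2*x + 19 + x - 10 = -9*d - x + 11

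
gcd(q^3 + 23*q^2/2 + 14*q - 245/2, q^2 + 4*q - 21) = q + 7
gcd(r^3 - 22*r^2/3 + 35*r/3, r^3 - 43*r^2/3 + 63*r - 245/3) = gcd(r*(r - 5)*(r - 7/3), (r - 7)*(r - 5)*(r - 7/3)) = r^2 - 22*r/3 + 35/3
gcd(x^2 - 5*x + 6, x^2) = 1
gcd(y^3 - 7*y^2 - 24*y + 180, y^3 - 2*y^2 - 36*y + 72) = y - 6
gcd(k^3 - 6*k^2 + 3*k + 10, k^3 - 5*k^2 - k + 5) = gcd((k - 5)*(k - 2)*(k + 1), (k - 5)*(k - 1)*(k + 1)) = k^2 - 4*k - 5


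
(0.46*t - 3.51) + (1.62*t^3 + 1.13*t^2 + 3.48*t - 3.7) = 1.62*t^3 + 1.13*t^2 + 3.94*t - 7.21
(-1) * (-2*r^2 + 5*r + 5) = 2*r^2 - 5*r - 5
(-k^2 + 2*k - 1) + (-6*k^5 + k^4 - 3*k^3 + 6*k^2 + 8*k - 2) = -6*k^5 + k^4 - 3*k^3 + 5*k^2 + 10*k - 3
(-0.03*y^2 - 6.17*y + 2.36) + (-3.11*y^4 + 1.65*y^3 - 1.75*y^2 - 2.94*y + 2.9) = -3.11*y^4 + 1.65*y^3 - 1.78*y^2 - 9.11*y + 5.26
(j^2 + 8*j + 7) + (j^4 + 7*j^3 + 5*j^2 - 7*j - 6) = j^4 + 7*j^3 + 6*j^2 + j + 1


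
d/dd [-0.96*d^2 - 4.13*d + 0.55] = -1.92*d - 4.13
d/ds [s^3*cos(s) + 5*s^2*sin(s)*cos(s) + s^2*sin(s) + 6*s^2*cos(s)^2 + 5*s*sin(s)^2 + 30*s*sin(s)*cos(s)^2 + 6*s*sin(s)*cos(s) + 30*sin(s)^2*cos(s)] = -s^3*sin(s) - 6*s^2*sin(2*s) + 4*s^2*cos(s) + 5*s^2*cos(2*s) + 2*s*sin(s) + 10*s*sin(2*s) + 15*s*cos(s)/2 + 12*s*cos(2*s) + 45*s*cos(3*s)/2 + 6*s + 3*sin(2*s) + 30*sin(3*s) - 5*cos(2*s)/2 + 5/2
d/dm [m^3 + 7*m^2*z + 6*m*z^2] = 3*m^2 + 14*m*z + 6*z^2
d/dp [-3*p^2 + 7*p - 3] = 7 - 6*p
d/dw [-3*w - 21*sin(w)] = -21*cos(w) - 3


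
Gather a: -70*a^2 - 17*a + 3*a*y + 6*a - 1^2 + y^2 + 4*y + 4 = -70*a^2 + a*(3*y - 11) + y^2 + 4*y + 3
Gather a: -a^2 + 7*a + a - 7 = -a^2 + 8*a - 7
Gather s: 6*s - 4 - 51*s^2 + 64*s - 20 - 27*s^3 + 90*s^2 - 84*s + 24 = -27*s^3 + 39*s^2 - 14*s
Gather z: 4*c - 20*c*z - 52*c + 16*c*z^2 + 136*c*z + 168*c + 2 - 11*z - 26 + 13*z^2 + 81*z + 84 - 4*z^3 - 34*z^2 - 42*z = 120*c - 4*z^3 + z^2*(16*c - 21) + z*(116*c + 28) + 60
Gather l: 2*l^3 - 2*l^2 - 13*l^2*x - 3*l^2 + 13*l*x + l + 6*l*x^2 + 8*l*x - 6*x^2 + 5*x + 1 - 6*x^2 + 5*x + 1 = 2*l^3 + l^2*(-13*x - 5) + l*(6*x^2 + 21*x + 1) - 12*x^2 + 10*x + 2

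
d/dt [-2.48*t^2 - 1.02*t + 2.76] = -4.96*t - 1.02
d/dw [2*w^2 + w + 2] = 4*w + 1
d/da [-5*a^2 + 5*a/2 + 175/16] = 5/2 - 10*a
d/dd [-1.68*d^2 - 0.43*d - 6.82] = -3.36*d - 0.43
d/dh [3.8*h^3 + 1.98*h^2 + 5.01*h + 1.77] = 11.4*h^2 + 3.96*h + 5.01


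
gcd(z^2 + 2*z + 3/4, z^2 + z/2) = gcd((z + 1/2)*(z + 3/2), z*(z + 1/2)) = z + 1/2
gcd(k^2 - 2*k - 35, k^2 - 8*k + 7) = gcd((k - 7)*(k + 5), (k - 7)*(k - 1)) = k - 7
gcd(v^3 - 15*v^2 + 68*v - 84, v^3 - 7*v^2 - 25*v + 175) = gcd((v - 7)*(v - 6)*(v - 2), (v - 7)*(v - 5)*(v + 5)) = v - 7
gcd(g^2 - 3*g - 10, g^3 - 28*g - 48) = g + 2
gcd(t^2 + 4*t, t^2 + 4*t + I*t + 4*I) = t + 4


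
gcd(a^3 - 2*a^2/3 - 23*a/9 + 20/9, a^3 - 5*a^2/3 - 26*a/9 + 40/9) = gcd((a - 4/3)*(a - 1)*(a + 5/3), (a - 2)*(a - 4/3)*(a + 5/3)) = a^2 + a/3 - 20/9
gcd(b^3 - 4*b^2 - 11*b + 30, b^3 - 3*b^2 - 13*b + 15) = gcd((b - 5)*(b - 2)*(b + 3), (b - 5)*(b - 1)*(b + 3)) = b^2 - 2*b - 15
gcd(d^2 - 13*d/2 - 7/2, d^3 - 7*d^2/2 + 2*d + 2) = d + 1/2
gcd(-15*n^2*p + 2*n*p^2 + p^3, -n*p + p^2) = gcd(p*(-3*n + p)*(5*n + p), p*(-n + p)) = p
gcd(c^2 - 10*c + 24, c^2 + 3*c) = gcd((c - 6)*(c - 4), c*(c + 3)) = 1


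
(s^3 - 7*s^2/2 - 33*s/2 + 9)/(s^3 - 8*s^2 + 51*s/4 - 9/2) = 2*(s + 3)/(2*s - 3)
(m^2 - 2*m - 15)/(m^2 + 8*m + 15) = (m - 5)/(m + 5)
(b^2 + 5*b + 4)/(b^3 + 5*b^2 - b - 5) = (b + 4)/(b^2 + 4*b - 5)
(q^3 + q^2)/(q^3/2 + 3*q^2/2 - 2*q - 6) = 2*q^2*(q + 1)/(q^3 + 3*q^2 - 4*q - 12)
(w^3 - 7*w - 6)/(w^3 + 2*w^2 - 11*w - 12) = (w + 2)/(w + 4)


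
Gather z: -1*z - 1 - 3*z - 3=-4*z - 4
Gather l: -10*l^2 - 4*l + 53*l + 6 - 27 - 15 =-10*l^2 + 49*l - 36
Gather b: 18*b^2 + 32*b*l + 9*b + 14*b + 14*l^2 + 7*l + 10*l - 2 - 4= 18*b^2 + b*(32*l + 23) + 14*l^2 + 17*l - 6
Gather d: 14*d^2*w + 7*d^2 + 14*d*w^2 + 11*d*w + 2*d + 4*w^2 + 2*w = d^2*(14*w + 7) + d*(14*w^2 + 11*w + 2) + 4*w^2 + 2*w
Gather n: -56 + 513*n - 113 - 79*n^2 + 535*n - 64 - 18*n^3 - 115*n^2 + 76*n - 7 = -18*n^3 - 194*n^2 + 1124*n - 240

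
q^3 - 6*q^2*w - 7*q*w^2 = q*(q - 7*w)*(q + w)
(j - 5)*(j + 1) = j^2 - 4*j - 5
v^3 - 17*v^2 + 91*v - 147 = (v - 7)^2*(v - 3)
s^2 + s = s*(s + 1)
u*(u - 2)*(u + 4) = u^3 + 2*u^2 - 8*u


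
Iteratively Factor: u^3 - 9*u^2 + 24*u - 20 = (u - 2)*(u^2 - 7*u + 10) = (u - 2)^2*(u - 5)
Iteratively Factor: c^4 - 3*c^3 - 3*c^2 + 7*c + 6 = (c + 1)*(c^3 - 4*c^2 + c + 6) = (c - 3)*(c + 1)*(c^2 - c - 2) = (c - 3)*(c + 1)^2*(c - 2)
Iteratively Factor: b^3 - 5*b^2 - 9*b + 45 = (b - 5)*(b^2 - 9) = (b - 5)*(b + 3)*(b - 3)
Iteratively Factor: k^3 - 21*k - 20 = (k + 1)*(k^2 - k - 20) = (k + 1)*(k + 4)*(k - 5)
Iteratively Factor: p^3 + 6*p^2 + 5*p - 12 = (p + 3)*(p^2 + 3*p - 4) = (p - 1)*(p + 3)*(p + 4)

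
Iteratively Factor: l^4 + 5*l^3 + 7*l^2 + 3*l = (l)*(l^3 + 5*l^2 + 7*l + 3) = l*(l + 3)*(l^2 + 2*l + 1) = l*(l + 1)*(l + 3)*(l + 1)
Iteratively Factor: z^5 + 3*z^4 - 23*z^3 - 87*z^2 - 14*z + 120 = (z - 5)*(z^4 + 8*z^3 + 17*z^2 - 2*z - 24) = (z - 5)*(z + 3)*(z^3 + 5*z^2 + 2*z - 8) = (z - 5)*(z - 1)*(z + 3)*(z^2 + 6*z + 8) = (z - 5)*(z - 1)*(z + 2)*(z + 3)*(z + 4)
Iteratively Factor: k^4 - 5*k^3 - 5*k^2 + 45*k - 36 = (k - 4)*(k^3 - k^2 - 9*k + 9) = (k - 4)*(k - 3)*(k^2 + 2*k - 3) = (k - 4)*(k - 3)*(k + 3)*(k - 1)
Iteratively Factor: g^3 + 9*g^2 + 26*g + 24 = (g + 3)*(g^2 + 6*g + 8) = (g + 2)*(g + 3)*(g + 4)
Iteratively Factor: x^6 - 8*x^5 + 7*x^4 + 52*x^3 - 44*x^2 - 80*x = (x)*(x^5 - 8*x^4 + 7*x^3 + 52*x^2 - 44*x - 80) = x*(x - 5)*(x^4 - 3*x^3 - 8*x^2 + 12*x + 16) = x*(x - 5)*(x - 4)*(x^3 + x^2 - 4*x - 4) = x*(x - 5)*(x - 4)*(x + 2)*(x^2 - x - 2) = x*(x - 5)*(x - 4)*(x + 1)*(x + 2)*(x - 2)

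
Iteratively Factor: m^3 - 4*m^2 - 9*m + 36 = (m - 3)*(m^2 - m - 12) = (m - 4)*(m - 3)*(m + 3)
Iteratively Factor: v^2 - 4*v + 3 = (v - 3)*(v - 1)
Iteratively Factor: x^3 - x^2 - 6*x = (x)*(x^2 - x - 6) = x*(x - 3)*(x + 2)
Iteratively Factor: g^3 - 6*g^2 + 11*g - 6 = (g - 3)*(g^2 - 3*g + 2) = (g - 3)*(g - 1)*(g - 2)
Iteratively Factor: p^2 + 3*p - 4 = (p - 1)*(p + 4)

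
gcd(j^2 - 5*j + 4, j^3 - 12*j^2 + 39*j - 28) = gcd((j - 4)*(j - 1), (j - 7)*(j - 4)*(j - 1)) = j^2 - 5*j + 4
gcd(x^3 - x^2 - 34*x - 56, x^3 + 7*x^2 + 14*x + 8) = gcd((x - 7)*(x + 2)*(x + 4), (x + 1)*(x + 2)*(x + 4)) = x^2 + 6*x + 8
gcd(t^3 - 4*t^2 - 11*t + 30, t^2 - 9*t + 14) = t - 2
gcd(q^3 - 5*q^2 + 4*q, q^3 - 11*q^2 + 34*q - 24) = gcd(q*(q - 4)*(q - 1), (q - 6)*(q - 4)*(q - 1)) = q^2 - 5*q + 4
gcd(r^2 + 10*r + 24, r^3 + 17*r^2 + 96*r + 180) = r + 6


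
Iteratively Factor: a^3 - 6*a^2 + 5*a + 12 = (a - 4)*(a^2 - 2*a - 3) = (a - 4)*(a + 1)*(a - 3)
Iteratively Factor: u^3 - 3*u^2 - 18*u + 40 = (u + 4)*(u^2 - 7*u + 10) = (u - 2)*(u + 4)*(u - 5)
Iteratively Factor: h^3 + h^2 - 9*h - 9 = (h + 3)*(h^2 - 2*h - 3) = (h - 3)*(h + 3)*(h + 1)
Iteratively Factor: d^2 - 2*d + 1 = (d - 1)*(d - 1)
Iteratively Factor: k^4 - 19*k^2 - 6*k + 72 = (k - 2)*(k^3 + 2*k^2 - 15*k - 36) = (k - 2)*(k + 3)*(k^2 - k - 12) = (k - 2)*(k + 3)^2*(k - 4)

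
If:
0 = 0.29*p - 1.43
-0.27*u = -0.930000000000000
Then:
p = 4.93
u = 3.44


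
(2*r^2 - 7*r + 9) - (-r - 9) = 2*r^2 - 6*r + 18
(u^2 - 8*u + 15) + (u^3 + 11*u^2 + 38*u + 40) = u^3 + 12*u^2 + 30*u + 55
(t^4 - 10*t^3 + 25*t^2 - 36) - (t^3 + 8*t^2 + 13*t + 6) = t^4 - 11*t^3 + 17*t^2 - 13*t - 42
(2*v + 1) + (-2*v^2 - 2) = -2*v^2 + 2*v - 1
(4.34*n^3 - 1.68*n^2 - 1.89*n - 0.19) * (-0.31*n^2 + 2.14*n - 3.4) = -1.3454*n^5 + 9.8084*n^4 - 17.7653*n^3 + 1.7263*n^2 + 6.0194*n + 0.646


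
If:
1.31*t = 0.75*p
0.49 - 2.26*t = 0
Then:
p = 0.38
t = 0.22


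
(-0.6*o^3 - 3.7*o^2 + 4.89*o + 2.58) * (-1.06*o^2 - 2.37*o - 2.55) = 0.636*o^5 + 5.344*o^4 + 5.1156*o^3 - 4.8891*o^2 - 18.5841*o - 6.579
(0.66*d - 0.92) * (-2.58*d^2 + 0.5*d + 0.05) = -1.7028*d^3 + 2.7036*d^2 - 0.427*d - 0.046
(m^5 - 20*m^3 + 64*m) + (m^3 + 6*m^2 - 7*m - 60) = m^5 - 19*m^3 + 6*m^2 + 57*m - 60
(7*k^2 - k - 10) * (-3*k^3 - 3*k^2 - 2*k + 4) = -21*k^5 - 18*k^4 + 19*k^3 + 60*k^2 + 16*k - 40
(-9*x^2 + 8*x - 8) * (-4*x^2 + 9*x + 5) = 36*x^4 - 113*x^3 + 59*x^2 - 32*x - 40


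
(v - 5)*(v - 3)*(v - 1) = v^3 - 9*v^2 + 23*v - 15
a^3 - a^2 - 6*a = a*(a - 3)*(a + 2)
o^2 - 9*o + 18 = (o - 6)*(o - 3)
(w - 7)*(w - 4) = w^2 - 11*w + 28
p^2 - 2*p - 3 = (p - 3)*(p + 1)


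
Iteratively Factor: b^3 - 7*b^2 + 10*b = (b)*(b^2 - 7*b + 10) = b*(b - 2)*(b - 5)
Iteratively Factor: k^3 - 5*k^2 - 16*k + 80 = (k + 4)*(k^2 - 9*k + 20) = (k - 5)*(k + 4)*(k - 4)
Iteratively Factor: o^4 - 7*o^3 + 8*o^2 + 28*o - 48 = (o - 4)*(o^3 - 3*o^2 - 4*o + 12) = (o - 4)*(o + 2)*(o^2 - 5*o + 6) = (o - 4)*(o - 2)*(o + 2)*(o - 3)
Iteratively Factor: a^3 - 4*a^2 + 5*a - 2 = (a - 2)*(a^2 - 2*a + 1) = (a - 2)*(a - 1)*(a - 1)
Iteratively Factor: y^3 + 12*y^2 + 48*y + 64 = (y + 4)*(y^2 + 8*y + 16) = (y + 4)^2*(y + 4)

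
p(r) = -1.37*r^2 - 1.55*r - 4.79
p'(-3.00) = 6.67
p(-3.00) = -12.47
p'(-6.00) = 14.89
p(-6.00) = -44.81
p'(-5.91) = 14.64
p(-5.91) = -43.48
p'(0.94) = -4.13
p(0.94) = -7.46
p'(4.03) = -12.59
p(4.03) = -33.29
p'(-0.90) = 0.92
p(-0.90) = -4.50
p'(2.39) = -8.10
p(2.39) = -16.32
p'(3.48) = -11.09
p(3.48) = -26.78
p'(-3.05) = 6.81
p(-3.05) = -12.81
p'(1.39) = -5.36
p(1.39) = -9.59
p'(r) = -2.74*r - 1.55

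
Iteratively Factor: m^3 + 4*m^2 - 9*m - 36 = (m - 3)*(m^2 + 7*m + 12) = (m - 3)*(m + 4)*(m + 3)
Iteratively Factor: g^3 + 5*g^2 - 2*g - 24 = (g + 3)*(g^2 + 2*g - 8) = (g - 2)*(g + 3)*(g + 4)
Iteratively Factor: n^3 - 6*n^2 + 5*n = (n - 5)*(n^2 - n) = (n - 5)*(n - 1)*(n)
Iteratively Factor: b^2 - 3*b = (b - 3)*(b)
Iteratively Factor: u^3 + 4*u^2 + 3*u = (u + 3)*(u^2 + u) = (u + 1)*(u + 3)*(u)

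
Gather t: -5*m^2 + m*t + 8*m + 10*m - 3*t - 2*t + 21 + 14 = -5*m^2 + 18*m + t*(m - 5) + 35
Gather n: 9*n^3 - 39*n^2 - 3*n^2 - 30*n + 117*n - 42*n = 9*n^3 - 42*n^2 + 45*n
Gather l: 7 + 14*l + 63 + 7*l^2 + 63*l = 7*l^2 + 77*l + 70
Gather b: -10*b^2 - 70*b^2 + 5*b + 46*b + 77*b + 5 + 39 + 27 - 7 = -80*b^2 + 128*b + 64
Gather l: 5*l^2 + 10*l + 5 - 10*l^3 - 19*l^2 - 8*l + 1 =-10*l^3 - 14*l^2 + 2*l + 6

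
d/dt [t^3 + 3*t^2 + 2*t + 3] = 3*t^2 + 6*t + 2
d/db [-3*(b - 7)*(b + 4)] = 9 - 6*b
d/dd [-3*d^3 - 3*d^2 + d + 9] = -9*d^2 - 6*d + 1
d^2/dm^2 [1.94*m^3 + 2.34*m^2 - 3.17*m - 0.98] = 11.64*m + 4.68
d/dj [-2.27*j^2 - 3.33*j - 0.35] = -4.54*j - 3.33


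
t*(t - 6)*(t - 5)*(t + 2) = t^4 - 9*t^3 + 8*t^2 + 60*t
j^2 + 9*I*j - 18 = (j + 3*I)*(j + 6*I)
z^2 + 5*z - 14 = (z - 2)*(z + 7)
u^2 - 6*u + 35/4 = (u - 7/2)*(u - 5/2)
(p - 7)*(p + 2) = p^2 - 5*p - 14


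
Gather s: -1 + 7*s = 7*s - 1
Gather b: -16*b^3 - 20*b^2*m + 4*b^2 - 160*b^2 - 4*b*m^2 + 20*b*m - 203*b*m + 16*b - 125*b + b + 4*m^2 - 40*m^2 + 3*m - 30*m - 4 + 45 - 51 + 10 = -16*b^3 + b^2*(-20*m - 156) + b*(-4*m^2 - 183*m - 108) - 36*m^2 - 27*m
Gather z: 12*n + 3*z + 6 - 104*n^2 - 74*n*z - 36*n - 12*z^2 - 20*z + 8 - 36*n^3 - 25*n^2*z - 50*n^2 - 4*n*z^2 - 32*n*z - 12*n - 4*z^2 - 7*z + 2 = -36*n^3 - 154*n^2 - 36*n + z^2*(-4*n - 16) + z*(-25*n^2 - 106*n - 24) + 16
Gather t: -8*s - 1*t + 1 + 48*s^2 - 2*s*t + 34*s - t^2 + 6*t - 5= 48*s^2 + 26*s - t^2 + t*(5 - 2*s) - 4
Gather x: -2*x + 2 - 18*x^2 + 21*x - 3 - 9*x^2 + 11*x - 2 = -27*x^2 + 30*x - 3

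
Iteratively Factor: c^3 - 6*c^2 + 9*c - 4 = (c - 4)*(c^2 - 2*c + 1) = (c - 4)*(c - 1)*(c - 1)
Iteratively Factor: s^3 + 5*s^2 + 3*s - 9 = (s + 3)*(s^2 + 2*s - 3) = (s + 3)^2*(s - 1)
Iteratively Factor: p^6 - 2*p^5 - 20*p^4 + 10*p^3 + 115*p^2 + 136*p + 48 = (p + 1)*(p^5 - 3*p^4 - 17*p^3 + 27*p^2 + 88*p + 48) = (p - 4)*(p + 1)*(p^4 + p^3 - 13*p^2 - 25*p - 12) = (p - 4)^2*(p + 1)*(p^3 + 5*p^2 + 7*p + 3) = (p - 4)^2*(p + 1)*(p + 3)*(p^2 + 2*p + 1) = (p - 4)^2*(p + 1)^2*(p + 3)*(p + 1)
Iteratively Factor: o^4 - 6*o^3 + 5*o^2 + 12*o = (o + 1)*(o^3 - 7*o^2 + 12*o) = o*(o + 1)*(o^2 - 7*o + 12) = o*(o - 4)*(o + 1)*(o - 3)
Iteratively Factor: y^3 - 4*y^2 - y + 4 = (y + 1)*(y^2 - 5*y + 4) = (y - 4)*(y + 1)*(y - 1)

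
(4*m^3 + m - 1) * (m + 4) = 4*m^4 + 16*m^3 + m^2 + 3*m - 4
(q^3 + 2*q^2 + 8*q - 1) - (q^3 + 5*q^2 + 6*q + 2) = -3*q^2 + 2*q - 3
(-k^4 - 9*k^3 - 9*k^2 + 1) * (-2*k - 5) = 2*k^5 + 23*k^4 + 63*k^3 + 45*k^2 - 2*k - 5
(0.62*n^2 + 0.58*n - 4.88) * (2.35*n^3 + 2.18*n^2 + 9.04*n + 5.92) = 1.457*n^5 + 2.7146*n^4 - 4.5988*n^3 - 1.7248*n^2 - 40.6816*n - 28.8896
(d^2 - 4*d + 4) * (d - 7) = d^3 - 11*d^2 + 32*d - 28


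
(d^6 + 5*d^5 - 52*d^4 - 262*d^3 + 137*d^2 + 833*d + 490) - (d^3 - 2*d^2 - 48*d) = d^6 + 5*d^5 - 52*d^4 - 263*d^3 + 139*d^2 + 881*d + 490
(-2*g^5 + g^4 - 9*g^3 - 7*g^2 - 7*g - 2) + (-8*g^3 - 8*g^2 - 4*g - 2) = -2*g^5 + g^4 - 17*g^3 - 15*g^2 - 11*g - 4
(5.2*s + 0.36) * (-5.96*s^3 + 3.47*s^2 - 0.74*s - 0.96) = -30.992*s^4 + 15.8984*s^3 - 2.5988*s^2 - 5.2584*s - 0.3456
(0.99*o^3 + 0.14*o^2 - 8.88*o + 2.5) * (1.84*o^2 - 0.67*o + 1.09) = 1.8216*o^5 - 0.4057*o^4 - 15.3539*o^3 + 10.7022*o^2 - 11.3542*o + 2.725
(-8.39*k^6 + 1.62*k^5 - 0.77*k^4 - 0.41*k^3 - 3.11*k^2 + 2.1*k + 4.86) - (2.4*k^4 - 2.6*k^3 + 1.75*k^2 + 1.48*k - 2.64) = -8.39*k^6 + 1.62*k^5 - 3.17*k^4 + 2.19*k^3 - 4.86*k^2 + 0.62*k + 7.5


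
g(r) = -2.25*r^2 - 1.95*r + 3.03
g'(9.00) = -42.45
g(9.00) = -196.77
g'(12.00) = -55.95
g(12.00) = -344.37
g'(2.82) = -14.64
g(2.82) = -20.36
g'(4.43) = -21.88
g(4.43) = -49.76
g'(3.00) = -15.45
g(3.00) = -23.07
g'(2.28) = -12.21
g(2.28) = -13.11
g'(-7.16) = 30.27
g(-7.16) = -98.36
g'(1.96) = -10.77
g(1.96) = -9.44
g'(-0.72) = 1.29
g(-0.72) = 3.27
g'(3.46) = -17.52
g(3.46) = -30.65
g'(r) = -4.5*r - 1.95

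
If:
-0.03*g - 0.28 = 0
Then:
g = -9.33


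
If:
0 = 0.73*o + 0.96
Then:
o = -1.32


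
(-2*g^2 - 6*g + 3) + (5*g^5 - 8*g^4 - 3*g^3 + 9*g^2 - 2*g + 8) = 5*g^5 - 8*g^4 - 3*g^3 + 7*g^2 - 8*g + 11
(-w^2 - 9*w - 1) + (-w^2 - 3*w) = -2*w^2 - 12*w - 1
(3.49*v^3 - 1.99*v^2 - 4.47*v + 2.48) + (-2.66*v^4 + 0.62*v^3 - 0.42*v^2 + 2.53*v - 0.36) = -2.66*v^4 + 4.11*v^3 - 2.41*v^2 - 1.94*v + 2.12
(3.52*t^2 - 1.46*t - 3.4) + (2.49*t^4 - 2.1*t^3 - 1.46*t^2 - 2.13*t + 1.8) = 2.49*t^4 - 2.1*t^3 + 2.06*t^2 - 3.59*t - 1.6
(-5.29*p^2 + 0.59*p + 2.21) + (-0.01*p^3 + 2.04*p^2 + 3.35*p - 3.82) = -0.01*p^3 - 3.25*p^2 + 3.94*p - 1.61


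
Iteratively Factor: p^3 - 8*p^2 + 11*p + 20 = (p - 5)*(p^2 - 3*p - 4) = (p - 5)*(p - 4)*(p + 1)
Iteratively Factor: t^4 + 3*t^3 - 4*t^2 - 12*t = (t)*(t^3 + 3*t^2 - 4*t - 12) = t*(t + 3)*(t^2 - 4) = t*(t - 2)*(t + 3)*(t + 2)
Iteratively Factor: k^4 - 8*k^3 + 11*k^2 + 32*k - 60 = (k - 5)*(k^3 - 3*k^2 - 4*k + 12) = (k - 5)*(k - 2)*(k^2 - k - 6) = (k - 5)*(k - 3)*(k - 2)*(k + 2)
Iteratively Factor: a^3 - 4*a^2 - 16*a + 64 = (a - 4)*(a^2 - 16) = (a - 4)^2*(a + 4)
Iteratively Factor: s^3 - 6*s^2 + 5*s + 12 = (s - 3)*(s^2 - 3*s - 4) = (s - 4)*(s - 3)*(s + 1)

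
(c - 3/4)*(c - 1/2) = c^2 - 5*c/4 + 3/8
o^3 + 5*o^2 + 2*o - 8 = (o - 1)*(o + 2)*(o + 4)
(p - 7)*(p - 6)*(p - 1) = p^3 - 14*p^2 + 55*p - 42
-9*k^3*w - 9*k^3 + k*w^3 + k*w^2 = (-3*k + w)*(3*k + w)*(k*w + k)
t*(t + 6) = t^2 + 6*t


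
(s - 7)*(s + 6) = s^2 - s - 42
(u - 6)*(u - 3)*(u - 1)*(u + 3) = u^4 - 7*u^3 - 3*u^2 + 63*u - 54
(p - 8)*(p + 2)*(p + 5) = p^3 - p^2 - 46*p - 80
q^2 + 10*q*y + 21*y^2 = (q + 3*y)*(q + 7*y)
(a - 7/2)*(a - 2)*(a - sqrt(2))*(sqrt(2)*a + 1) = sqrt(2)*a^4 - 11*sqrt(2)*a^3/2 - a^3 + 11*a^2/2 + 6*sqrt(2)*a^2 - 7*a + 11*sqrt(2)*a/2 - 7*sqrt(2)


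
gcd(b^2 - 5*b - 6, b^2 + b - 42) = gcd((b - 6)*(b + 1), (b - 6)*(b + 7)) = b - 6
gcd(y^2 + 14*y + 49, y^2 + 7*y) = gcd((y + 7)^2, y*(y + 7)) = y + 7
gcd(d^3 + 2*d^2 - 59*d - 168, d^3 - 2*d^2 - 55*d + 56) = d^2 - d - 56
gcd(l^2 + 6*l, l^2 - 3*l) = l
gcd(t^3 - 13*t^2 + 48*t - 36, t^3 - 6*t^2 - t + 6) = t^2 - 7*t + 6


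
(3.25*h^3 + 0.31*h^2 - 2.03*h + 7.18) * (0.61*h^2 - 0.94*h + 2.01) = 1.9825*h^5 - 2.8659*h^4 + 5.0028*h^3 + 6.9111*h^2 - 10.8295*h + 14.4318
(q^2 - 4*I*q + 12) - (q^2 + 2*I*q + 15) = -6*I*q - 3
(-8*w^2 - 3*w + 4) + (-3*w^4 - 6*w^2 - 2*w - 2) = -3*w^4 - 14*w^2 - 5*w + 2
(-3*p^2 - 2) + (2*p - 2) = -3*p^2 + 2*p - 4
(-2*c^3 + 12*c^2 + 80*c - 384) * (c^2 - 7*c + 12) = -2*c^5 + 26*c^4 - 28*c^3 - 800*c^2 + 3648*c - 4608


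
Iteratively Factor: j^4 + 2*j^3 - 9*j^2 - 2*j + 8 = (j - 1)*(j^3 + 3*j^2 - 6*j - 8) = (j - 2)*(j - 1)*(j^2 + 5*j + 4) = (j - 2)*(j - 1)*(j + 4)*(j + 1)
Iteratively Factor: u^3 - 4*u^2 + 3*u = (u - 3)*(u^2 - u) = u*(u - 3)*(u - 1)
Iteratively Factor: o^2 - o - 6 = (o - 3)*(o + 2)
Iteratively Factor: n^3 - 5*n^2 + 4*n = (n - 1)*(n^2 - 4*n) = n*(n - 1)*(n - 4)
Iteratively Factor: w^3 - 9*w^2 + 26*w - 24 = (w - 2)*(w^2 - 7*w + 12) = (w - 3)*(w - 2)*(w - 4)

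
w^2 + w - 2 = (w - 1)*(w + 2)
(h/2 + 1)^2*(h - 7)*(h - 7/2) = h^4/4 - 13*h^3/8 - 27*h^2/8 + 14*h + 49/2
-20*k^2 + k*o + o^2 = (-4*k + o)*(5*k + o)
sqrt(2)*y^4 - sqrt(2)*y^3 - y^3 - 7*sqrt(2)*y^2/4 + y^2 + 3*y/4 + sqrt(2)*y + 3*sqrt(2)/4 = (y - 3/2)*(y + 1/2)*(y - sqrt(2))*(sqrt(2)*y + 1)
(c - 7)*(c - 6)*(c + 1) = c^3 - 12*c^2 + 29*c + 42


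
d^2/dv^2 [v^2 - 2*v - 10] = 2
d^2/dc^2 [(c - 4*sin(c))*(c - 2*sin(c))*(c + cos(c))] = 6*c^2*sin(c) - c^2*cos(c) - 4*c*sin(c) + 12*c*sin(2*c) - 24*c*cos(c) + 16*c*cos(2*c) + 6*c - 12*sin(c) + 16*sin(2*c) - 12*cos(2*c) + 18*cos(3*c)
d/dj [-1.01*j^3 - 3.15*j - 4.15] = -3.03*j^2 - 3.15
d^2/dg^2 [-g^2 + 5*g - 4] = -2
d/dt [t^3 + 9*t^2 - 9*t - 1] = 3*t^2 + 18*t - 9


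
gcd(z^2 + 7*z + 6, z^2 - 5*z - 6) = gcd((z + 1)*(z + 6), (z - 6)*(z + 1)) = z + 1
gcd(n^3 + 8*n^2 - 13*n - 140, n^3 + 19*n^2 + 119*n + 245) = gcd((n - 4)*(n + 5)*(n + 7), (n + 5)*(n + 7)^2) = n^2 + 12*n + 35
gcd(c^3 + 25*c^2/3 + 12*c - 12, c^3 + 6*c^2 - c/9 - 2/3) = c + 6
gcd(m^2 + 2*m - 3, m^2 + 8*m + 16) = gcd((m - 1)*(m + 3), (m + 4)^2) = 1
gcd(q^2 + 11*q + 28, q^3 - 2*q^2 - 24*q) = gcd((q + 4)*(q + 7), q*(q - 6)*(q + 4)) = q + 4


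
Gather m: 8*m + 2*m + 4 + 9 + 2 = 10*m + 15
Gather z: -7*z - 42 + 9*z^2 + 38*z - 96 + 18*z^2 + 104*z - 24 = 27*z^2 + 135*z - 162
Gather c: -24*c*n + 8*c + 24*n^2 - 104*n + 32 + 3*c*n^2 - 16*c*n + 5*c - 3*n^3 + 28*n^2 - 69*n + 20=c*(3*n^2 - 40*n + 13) - 3*n^3 + 52*n^2 - 173*n + 52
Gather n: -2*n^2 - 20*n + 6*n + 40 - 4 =-2*n^2 - 14*n + 36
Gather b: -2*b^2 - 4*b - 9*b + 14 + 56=-2*b^2 - 13*b + 70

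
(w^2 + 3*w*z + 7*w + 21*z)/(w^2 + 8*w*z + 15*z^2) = (w + 7)/(w + 5*z)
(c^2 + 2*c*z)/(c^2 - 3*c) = (c + 2*z)/(c - 3)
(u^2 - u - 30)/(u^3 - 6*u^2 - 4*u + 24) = (u + 5)/(u^2 - 4)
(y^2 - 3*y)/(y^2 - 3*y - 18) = y*(3 - y)/(-y^2 + 3*y + 18)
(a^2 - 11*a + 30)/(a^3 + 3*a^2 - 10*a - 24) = (a^2 - 11*a + 30)/(a^3 + 3*a^2 - 10*a - 24)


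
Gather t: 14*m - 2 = 14*m - 2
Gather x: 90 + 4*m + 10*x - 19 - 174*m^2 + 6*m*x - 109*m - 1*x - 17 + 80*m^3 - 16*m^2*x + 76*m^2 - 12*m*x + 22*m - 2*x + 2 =80*m^3 - 98*m^2 - 83*m + x*(-16*m^2 - 6*m + 7) + 56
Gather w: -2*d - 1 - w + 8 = -2*d - w + 7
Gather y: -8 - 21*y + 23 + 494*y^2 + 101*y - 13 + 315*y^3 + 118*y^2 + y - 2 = 315*y^3 + 612*y^2 + 81*y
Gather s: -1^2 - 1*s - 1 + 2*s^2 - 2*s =2*s^2 - 3*s - 2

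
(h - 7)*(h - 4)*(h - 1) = h^3 - 12*h^2 + 39*h - 28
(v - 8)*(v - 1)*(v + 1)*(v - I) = v^4 - 8*v^3 - I*v^3 - v^2 + 8*I*v^2 + 8*v + I*v - 8*I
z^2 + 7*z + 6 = (z + 1)*(z + 6)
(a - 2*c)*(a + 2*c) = a^2 - 4*c^2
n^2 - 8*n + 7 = (n - 7)*(n - 1)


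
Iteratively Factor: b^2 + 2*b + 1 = (b + 1)*(b + 1)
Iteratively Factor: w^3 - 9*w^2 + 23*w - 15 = (w - 1)*(w^2 - 8*w + 15) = (w - 3)*(w - 1)*(w - 5)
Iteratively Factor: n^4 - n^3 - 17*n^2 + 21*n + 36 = (n + 1)*(n^3 - 2*n^2 - 15*n + 36) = (n - 3)*(n + 1)*(n^2 + n - 12) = (n - 3)*(n + 1)*(n + 4)*(n - 3)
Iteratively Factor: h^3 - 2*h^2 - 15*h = (h - 5)*(h^2 + 3*h) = h*(h - 5)*(h + 3)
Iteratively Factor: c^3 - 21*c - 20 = (c + 4)*(c^2 - 4*c - 5) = (c + 1)*(c + 4)*(c - 5)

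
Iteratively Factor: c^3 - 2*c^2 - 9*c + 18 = (c - 2)*(c^2 - 9) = (c - 3)*(c - 2)*(c + 3)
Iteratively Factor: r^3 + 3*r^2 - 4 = (r - 1)*(r^2 + 4*r + 4) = (r - 1)*(r + 2)*(r + 2)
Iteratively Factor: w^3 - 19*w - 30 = (w + 2)*(w^2 - 2*w - 15) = (w + 2)*(w + 3)*(w - 5)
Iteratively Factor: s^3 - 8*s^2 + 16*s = (s - 4)*(s^2 - 4*s) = (s - 4)^2*(s)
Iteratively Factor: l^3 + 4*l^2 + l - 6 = (l + 2)*(l^2 + 2*l - 3) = (l - 1)*(l + 2)*(l + 3)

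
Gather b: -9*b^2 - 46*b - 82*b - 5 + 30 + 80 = -9*b^2 - 128*b + 105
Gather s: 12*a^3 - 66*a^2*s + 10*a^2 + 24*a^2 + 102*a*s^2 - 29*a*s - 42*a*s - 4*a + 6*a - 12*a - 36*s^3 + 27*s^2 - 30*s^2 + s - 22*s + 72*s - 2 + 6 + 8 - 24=12*a^3 + 34*a^2 - 10*a - 36*s^3 + s^2*(102*a - 3) + s*(-66*a^2 - 71*a + 51) - 12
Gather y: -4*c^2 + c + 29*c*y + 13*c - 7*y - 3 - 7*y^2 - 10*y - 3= -4*c^2 + 14*c - 7*y^2 + y*(29*c - 17) - 6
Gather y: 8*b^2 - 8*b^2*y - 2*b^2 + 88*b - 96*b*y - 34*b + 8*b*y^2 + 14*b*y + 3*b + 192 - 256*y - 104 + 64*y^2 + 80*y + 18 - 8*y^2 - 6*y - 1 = 6*b^2 + 57*b + y^2*(8*b + 56) + y*(-8*b^2 - 82*b - 182) + 105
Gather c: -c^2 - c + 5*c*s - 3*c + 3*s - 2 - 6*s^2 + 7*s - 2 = -c^2 + c*(5*s - 4) - 6*s^2 + 10*s - 4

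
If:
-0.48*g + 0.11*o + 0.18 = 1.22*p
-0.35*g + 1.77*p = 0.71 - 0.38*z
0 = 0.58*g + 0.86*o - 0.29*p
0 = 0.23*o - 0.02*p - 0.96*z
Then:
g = -0.35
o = 0.34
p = 0.32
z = 0.08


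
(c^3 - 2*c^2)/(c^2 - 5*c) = c*(c - 2)/(c - 5)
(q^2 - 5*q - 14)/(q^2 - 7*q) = (q + 2)/q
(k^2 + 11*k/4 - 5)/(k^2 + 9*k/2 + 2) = (4*k - 5)/(2*(2*k + 1))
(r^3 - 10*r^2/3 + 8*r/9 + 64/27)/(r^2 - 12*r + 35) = (27*r^3 - 90*r^2 + 24*r + 64)/(27*(r^2 - 12*r + 35))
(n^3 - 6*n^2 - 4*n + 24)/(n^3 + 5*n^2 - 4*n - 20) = (n - 6)/(n + 5)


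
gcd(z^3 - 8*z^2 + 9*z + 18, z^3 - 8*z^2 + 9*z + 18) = z^3 - 8*z^2 + 9*z + 18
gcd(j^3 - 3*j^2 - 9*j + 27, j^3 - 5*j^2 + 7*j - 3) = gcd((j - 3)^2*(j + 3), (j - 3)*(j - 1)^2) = j - 3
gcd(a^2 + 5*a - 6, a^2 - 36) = a + 6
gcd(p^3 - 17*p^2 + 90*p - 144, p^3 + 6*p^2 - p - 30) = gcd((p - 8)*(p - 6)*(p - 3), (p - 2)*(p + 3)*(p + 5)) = 1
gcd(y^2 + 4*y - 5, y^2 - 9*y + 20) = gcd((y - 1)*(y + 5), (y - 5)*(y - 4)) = 1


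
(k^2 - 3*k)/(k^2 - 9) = k/(k + 3)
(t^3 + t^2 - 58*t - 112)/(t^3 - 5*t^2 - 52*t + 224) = (t + 2)/(t - 4)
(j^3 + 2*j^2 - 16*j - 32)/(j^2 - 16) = j + 2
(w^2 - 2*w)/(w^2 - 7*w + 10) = w/(w - 5)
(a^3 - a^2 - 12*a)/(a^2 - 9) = a*(a - 4)/(a - 3)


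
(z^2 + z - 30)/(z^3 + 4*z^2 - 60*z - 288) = (z - 5)/(z^2 - 2*z - 48)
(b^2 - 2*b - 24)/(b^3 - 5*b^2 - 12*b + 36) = (b + 4)/(b^2 + b - 6)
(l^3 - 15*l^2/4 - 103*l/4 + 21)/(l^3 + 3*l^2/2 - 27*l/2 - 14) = (4*l^2 - 31*l + 21)/(2*(2*l^2 - 5*l - 7))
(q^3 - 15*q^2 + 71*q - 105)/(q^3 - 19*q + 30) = (q^2 - 12*q + 35)/(q^2 + 3*q - 10)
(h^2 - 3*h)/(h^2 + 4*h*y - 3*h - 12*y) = h/(h + 4*y)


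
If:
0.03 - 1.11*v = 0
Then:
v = 0.03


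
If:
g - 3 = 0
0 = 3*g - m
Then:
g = 3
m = 9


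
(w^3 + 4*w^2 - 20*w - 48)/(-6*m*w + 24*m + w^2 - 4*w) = (w^2 + 8*w + 12)/(-6*m + w)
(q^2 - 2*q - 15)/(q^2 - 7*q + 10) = (q + 3)/(q - 2)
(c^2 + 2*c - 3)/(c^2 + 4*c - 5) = (c + 3)/(c + 5)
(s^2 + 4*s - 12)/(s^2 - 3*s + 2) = (s + 6)/(s - 1)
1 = 1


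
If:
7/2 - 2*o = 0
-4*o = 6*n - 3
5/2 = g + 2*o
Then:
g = -1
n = -2/3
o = 7/4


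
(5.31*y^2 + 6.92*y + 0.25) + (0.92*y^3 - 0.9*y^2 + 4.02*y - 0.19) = 0.92*y^3 + 4.41*y^2 + 10.94*y + 0.06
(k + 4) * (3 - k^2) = -k^3 - 4*k^2 + 3*k + 12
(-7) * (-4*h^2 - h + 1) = 28*h^2 + 7*h - 7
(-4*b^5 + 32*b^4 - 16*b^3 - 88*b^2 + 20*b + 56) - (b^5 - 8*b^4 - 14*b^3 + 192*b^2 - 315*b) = -5*b^5 + 40*b^4 - 2*b^3 - 280*b^2 + 335*b + 56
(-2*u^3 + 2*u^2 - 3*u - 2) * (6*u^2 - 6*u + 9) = -12*u^5 + 24*u^4 - 48*u^3 + 24*u^2 - 15*u - 18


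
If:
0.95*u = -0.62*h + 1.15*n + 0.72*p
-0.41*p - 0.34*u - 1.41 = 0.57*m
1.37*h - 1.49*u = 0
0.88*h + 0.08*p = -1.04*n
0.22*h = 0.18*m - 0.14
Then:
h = -0.71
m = -0.09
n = 0.81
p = -2.77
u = -0.65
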